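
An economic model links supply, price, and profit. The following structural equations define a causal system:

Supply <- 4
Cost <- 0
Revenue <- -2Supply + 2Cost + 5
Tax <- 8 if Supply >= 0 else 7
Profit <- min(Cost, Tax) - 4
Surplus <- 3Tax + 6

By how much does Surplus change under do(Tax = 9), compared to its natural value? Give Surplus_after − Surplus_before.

Under do(Tax=9), the mechanism Tax <- 8 if Supply >= 0 else 7 is discarded; Tax is fixed at 9.
Surplus = 3Tax + 6  [with Tax=9]  = 33
Without intervention: Tax = 8 if Supply >= 0 else 7  [with Supply=4]  = 8; Surplus = 3Tax + 6  [with Tax=8]  = 30.
Change = 33 − 30 = 3.

3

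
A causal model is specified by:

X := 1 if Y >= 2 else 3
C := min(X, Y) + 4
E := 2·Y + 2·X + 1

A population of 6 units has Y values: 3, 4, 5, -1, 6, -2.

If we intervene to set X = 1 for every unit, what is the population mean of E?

The intervention sets X=1 in all 6 units regardless of Y. Recomputing E per unit gives 9, 11, 13, 1, 15, -1; average 8.

8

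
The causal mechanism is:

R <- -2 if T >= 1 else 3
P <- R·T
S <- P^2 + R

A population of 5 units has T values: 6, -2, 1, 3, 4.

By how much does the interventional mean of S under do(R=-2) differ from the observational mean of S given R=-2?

do(R=-2) breaks R's dependence on T. With R=-2 fixed, S across the units is 142, 14, 2, 34, 62, mean 50.8.
E[S|R=-2] averages over only the 4 units with R=-2 (T = 6, 1, 3, 4): S = 142, 2, 34, 62, mean 60.
Difference = 50.8 − 60 = -9.2.

-9.2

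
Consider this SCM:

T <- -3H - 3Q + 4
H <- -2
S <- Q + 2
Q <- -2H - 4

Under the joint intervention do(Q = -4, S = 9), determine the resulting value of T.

The joint intervention fixes Q = -4, S = 9, removing each variable's own equation.
T = -3H - 3Q + 4  [with H=-2, Q=-4]  = 22

22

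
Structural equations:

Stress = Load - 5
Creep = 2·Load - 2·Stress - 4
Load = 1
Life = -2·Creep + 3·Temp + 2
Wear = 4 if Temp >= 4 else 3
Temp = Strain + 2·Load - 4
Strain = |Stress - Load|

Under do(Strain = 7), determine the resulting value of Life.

5

The intervention breaks the incoming arrows to Strain: Strain = |Stress - Load| no longer applies, and Strain = 7.
Stress = Load - 5  [with Load=1]  = -4
Temp = Strain + 2·Load - 4  [with Strain=7, Load=1]  = 5
Creep = 2·Load - 2·Stress - 4  [with Load=1, Stress=-4]  = 6
Life = -2·Creep + 3·Temp + 2  [with Creep=6, Temp=5]  = 5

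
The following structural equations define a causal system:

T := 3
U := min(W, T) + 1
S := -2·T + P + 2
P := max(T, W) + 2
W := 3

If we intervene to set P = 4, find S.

The intervention breaks the incoming arrows to P: P := max(T, W) + 2 no longer applies, and P = 4.
S = -2·T + P + 2  [with T=3, P=4]  = 0

0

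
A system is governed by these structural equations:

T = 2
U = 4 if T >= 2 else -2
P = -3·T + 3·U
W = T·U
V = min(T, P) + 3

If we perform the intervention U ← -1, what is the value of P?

The intervention breaks the incoming arrows to U: U = 4 if T >= 2 else -2 no longer applies, and U = -1.
P = -3·T + 3·U  [with T=2, U=-1]  = -9

-9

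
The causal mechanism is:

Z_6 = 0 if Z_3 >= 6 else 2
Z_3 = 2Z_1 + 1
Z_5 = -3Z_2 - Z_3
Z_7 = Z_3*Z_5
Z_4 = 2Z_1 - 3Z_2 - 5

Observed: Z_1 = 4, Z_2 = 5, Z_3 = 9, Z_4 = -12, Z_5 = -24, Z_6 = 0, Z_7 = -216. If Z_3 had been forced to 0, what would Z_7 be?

0

The intervention breaks the incoming arrows to Z_3: Z_3 = 2Z_1 + 1 no longer applies, and Z_3 = 0.
Z_5 = -3Z_2 - Z_3  [with Z_2=5, Z_3=0]  = -15
Z_7 = Z_3*Z_5  [with Z_3=0, Z_5=-15]  = 0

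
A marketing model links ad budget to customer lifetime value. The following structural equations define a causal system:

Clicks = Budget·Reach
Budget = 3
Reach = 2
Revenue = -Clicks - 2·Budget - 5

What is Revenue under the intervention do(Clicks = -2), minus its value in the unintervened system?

8

The intervention breaks the incoming arrows to Clicks: Clicks = Budget·Reach no longer applies, and Clicks = -2.
Revenue = -Clicks - 2·Budget - 5  [with Clicks=-2, Budget=3]  = -9
Without intervention: Clicks = Budget·Reach  [with Budget=3, Reach=2]  = 6; Revenue = -Clicks - 2·Budget - 5  [with Clicks=6, Budget=3]  = -17.
Change = -9 − (-17) = 8.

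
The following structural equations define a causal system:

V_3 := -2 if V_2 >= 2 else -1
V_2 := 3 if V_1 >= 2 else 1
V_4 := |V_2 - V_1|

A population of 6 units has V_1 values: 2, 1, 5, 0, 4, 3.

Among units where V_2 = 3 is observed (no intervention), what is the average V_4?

1

E[V_4|V_2=3] averages over only the 4 units with V_2=3 (V_1 = 2, 5, 4, 3): V_4 = 1, 2, 1, 0, mean 1.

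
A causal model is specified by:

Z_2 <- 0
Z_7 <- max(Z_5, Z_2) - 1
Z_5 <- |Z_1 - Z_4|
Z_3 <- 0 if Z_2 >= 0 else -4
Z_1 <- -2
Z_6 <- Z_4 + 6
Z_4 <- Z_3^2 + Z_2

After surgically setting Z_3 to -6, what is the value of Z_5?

38

do(Z_3=-6) replaces the equation Z_3 <- 0 if Z_2 >= 0 else -4 with the constant Z_3 = -6.
Z_4 = Z_3^2 + Z_2  [with Z_3=-6, Z_2=0]  = 36
Z_5 = |Z_1 - Z_4|  [with Z_1=-2, Z_4=36]  = 38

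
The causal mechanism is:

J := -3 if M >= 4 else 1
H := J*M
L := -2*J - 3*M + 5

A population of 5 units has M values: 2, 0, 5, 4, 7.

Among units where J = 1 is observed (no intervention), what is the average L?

Observing J=1 restricts to units where J's equation naturally yields 1: M ∈ {2, 0}. In that subpopulation L = -3, 3, mean 0.

0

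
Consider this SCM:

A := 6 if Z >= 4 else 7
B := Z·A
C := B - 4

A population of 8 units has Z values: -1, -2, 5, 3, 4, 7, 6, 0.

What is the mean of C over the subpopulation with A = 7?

E[C|A=7] averages over only the 4 units with A=7 (Z = -1, -2, 3, 0): C = -11, -18, 17, -4, mean -4.

-4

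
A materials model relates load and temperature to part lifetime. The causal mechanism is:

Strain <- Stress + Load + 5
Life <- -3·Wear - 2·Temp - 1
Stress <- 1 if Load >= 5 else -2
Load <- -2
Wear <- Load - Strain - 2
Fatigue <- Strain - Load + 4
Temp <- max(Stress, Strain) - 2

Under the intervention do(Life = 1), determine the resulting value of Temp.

Under do(Life=1), the mechanism Life <- -3·Wear - 2·Temp - 1 is discarded; Life is fixed at 1.
Since Temp is not a descendant of the intervened variable, it is unaffected.
Stress = 1 if Load >= 5 else -2  [with Load=-2]  = -2
Strain = Stress + Load + 5  [with Stress=-2, Load=-2]  = 1
Temp = max(Stress, Strain) - 2  [with Stress=-2, Strain=1]  = -1

-1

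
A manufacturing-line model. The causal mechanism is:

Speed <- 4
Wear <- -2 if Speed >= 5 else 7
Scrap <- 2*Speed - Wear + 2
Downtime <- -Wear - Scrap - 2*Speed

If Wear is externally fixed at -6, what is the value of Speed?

4

Under do(Wear=-6), the mechanism Wear <- -2 if Speed >= 5 else 7 is discarded; Wear is fixed at -6.
Speed is not downstream of the intervention, so its value is determined by the original equations.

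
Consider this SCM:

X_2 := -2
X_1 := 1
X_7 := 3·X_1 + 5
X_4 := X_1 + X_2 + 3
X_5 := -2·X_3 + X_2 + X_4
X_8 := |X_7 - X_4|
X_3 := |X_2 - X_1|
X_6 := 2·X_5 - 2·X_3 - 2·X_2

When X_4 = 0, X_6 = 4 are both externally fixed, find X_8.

Under do(X_4 = 0, X_6 = 4), each intervened variable's structural equation is replaced by its fixed value.
X_7 = 3·X_1 + 5  [with X_1=1]  = 8
X_8 = |X_7 - X_4|  [with X_7=8, X_4=0]  = 8

8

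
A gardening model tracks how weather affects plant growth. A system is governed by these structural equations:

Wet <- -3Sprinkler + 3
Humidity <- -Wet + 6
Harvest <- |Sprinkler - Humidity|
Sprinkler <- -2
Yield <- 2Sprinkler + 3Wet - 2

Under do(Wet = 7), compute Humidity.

The intervention breaks the incoming arrows to Wet: Wet <- -3Sprinkler + 3 no longer applies, and Wet = 7.
Humidity = -Wet + 6  [with Wet=7]  = -1

-1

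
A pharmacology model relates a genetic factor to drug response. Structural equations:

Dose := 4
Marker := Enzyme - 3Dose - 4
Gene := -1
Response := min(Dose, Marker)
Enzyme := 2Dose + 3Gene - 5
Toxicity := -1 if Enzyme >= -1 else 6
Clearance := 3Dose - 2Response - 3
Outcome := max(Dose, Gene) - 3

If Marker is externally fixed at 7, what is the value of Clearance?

The intervention breaks the incoming arrows to Marker: Marker := Enzyme - 3Dose - 4 no longer applies, and Marker = 7.
Response = min(Dose, Marker)  [with Dose=4, Marker=7]  = 4
Clearance = 3Dose - 2Response - 3  [with Dose=4, Response=4]  = 1

1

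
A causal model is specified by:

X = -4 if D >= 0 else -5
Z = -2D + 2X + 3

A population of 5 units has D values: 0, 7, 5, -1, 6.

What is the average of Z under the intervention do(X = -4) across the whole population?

-11.8

do(X=-4) breaks X's dependence on D. With X=-4 fixed, Z across the units is -5, -19, -15, -3, -17, mean -11.8.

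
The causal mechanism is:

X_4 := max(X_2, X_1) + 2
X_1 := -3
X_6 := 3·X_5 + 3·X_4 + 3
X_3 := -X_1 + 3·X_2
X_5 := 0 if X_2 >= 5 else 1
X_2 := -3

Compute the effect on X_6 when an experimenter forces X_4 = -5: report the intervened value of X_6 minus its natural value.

Under do(X_4=-5), the mechanism X_4 := max(X_2, X_1) + 2 is discarded; X_4 is fixed at -5.
X_5 = 0 if X_2 >= 5 else 1  [with X_2=-3]  = 1
X_6 = 3·X_5 + 3·X_4 + 3  [with X_5=1, X_4=-5]  = -9
Without intervention: X_4 = max(X_2, X_1) + 2  [with X_2=-3, X_1=-3]  = -1; X_5 = 0 if X_2 >= 5 else 1  [with X_2=-3]  = 1; X_6 = 3·X_5 + 3·X_4 + 3  [with X_5=1, X_4=-1]  = 3.
Change = -9 − 3 = -12.

-12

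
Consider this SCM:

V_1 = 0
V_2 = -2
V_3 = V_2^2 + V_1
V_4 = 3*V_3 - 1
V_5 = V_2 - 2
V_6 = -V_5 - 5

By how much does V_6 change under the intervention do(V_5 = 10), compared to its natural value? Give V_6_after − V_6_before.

-14

The intervention breaks the incoming arrows to V_5: V_5 = V_2 - 2 no longer applies, and V_5 = 10.
V_6 = -V_5 - 5  [with V_5=10]  = -15
Without intervention: V_5 = V_2 - 2  [with V_2=-2]  = -4; V_6 = -V_5 - 5  [with V_5=-4]  = -1.
Change = -15 − (-1) = -14.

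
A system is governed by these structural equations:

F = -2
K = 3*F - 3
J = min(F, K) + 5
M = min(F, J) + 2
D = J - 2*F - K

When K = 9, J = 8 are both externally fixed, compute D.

3

Under do(K = 9, J = 8), each intervened variable's structural equation is replaced by its fixed value.
D = J - 2*F - K  [with J=8, F=-2, K=9]  = 3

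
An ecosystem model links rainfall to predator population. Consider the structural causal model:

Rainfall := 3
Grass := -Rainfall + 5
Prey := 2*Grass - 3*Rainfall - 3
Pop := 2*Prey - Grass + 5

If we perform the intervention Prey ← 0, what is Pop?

The intervention breaks the incoming arrows to Prey: Prey := 2*Grass - 3*Rainfall - 3 no longer applies, and Prey = 0.
Grass = -Rainfall + 5  [with Rainfall=3]  = 2
Pop = 2*Prey - Grass + 5  [with Prey=0, Grass=2]  = 3

3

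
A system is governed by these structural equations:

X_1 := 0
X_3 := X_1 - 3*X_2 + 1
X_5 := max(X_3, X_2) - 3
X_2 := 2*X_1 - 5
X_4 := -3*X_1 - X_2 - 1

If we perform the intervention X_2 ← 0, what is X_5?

do(X_2=0) replaces the equation X_2 := 2*X_1 - 5 with the constant X_2 = 0.
X_3 = X_1 - 3*X_2 + 1  [with X_1=0, X_2=0]  = 1
X_5 = max(X_3, X_2) - 3  [with X_3=1, X_2=0]  = -2

-2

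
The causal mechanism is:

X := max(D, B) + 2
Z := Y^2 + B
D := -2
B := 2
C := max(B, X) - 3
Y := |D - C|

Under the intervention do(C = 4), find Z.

38

Under do(C=4), the mechanism C := max(B, X) - 3 is discarded; C is fixed at 4.
Y = |D - C|  [with D=-2, C=4]  = 6
Z = Y^2 + B  [with Y=6, B=2]  = 38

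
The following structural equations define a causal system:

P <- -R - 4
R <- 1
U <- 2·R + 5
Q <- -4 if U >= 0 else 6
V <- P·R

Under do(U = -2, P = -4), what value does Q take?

6

The joint intervention fixes U = -2, P = -4, removing each variable's own equation.
Q = -4 if U >= 0 else 6  [with U=-2]  = 6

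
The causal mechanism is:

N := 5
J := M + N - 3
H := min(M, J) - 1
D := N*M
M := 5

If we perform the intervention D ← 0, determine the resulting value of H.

Intervening sets D = 0 and removes its equation (D := N*M).
No directed path runs from D to H, so H keeps its natural value.
J = M + N - 3  [with M=5, N=5]  = 7
H = min(M, J) - 1  [with M=5, J=7]  = 4

4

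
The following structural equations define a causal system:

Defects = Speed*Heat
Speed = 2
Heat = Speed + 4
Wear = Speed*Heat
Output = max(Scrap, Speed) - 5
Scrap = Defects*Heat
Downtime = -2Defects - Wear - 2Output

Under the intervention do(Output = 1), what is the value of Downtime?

Intervening sets Output = 1 and removes its equation (Output = max(Scrap, Speed) - 5).
Heat = Speed + 4  [with Speed=2]  = 6
Wear = Speed*Heat  [with Speed=2, Heat=6]  = 12
Defects = Speed*Heat  [with Speed=2, Heat=6]  = 12
Downtime = -2Defects - Wear - 2Output  [with Defects=12, Wear=12, Output=1]  = -38

-38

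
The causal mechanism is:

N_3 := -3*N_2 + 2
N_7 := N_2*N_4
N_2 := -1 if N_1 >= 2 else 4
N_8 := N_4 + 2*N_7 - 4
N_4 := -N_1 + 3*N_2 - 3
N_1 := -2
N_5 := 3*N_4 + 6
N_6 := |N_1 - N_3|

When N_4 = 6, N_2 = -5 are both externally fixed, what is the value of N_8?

-58

The joint intervention fixes N_4 = 6, N_2 = -5, removing each variable's own equation.
N_7 = N_2*N_4  [with N_2=-5, N_4=6]  = -30
N_8 = N_4 + 2*N_7 - 4  [with N_4=6, N_7=-30]  = -58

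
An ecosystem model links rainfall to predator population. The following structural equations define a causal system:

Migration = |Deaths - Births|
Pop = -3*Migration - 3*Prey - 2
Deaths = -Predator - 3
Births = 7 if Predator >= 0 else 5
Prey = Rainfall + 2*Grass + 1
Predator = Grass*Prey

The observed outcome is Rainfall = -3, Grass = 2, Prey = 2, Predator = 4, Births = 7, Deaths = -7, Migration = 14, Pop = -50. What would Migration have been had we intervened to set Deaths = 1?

6

Intervening sets Deaths = 1 and removes its equation (Deaths = -Predator - 3).
Prey = Rainfall + 2*Grass + 1  [with Rainfall=-3, Grass=2]  = 2
Predator = Grass*Prey  [with Grass=2, Prey=2]  = 4
Births = 7 if Predator >= 0 else 5  [with Predator=4]  = 7
Migration = |Deaths - Births|  [with Deaths=1, Births=7]  = 6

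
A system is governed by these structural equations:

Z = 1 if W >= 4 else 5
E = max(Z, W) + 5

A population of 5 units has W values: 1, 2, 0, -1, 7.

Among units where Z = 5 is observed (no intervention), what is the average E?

10

E[E|Z=5] averages over only the 4 units with Z=5 (W = 1, 2, 0, -1): E = 10, 10, 10, 10, mean 10.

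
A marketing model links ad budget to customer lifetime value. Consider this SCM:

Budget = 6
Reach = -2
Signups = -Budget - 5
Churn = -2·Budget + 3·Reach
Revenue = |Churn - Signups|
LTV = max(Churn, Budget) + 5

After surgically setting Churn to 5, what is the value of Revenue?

16

Intervening sets Churn = 5 and removes its equation (Churn = -2·Budget + 3·Reach).
Signups = -Budget - 5  [with Budget=6]  = -11
Revenue = |Churn - Signups|  [with Churn=5, Signups=-11]  = 16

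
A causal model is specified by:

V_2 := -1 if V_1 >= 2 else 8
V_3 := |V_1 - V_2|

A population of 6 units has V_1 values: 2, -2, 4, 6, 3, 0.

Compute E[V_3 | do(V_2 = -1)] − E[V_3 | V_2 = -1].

Under do(V_2=-1), V_2's equation is replaced by V_2=-1 for every unit. Per-unit V_3: 3, 1, 5, 7, 4, 1. Mean = 3.5.
E[V_3|V_2=-1] averages over only the 4 units with V_2=-1 (V_1 = 2, 4, 6, 3): V_3 = 3, 5, 7, 4, mean 4.75.
Difference = 3.5 − 4.75 = -1.25.

-1.25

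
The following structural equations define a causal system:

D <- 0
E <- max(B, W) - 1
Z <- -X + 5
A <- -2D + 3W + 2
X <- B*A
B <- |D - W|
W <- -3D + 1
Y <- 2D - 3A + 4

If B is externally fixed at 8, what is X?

40

The intervention breaks the incoming arrows to B: B <- |D - W| no longer applies, and B = 8.
W = -3D + 1  [with D=0]  = 1
A = -2D + 3W + 2  [with D=0, W=1]  = 5
X = B*A  [with B=8, A=5]  = 40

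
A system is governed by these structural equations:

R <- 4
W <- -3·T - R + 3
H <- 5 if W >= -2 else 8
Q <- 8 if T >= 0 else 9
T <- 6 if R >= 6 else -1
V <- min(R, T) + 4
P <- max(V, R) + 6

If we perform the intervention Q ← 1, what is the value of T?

do(Q=1) replaces the equation Q <- 8 if T >= 0 else 9 with the constant Q = 1.
T is not downstream of the intervention, so its value is determined by the original equations.
T = 6 if R >= 6 else -1  [with R=4]  = -1

-1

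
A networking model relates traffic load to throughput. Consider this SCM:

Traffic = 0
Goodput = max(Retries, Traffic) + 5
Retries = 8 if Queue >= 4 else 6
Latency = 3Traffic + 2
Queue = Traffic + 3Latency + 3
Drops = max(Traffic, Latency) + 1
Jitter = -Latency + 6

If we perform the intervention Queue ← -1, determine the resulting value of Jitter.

The intervention breaks the incoming arrows to Queue: Queue = Traffic + 3Latency + 3 no longer applies, and Queue = -1.
No directed path runs from Queue to Jitter, so Jitter keeps its natural value.
Latency = 3Traffic + 2  [with Traffic=0]  = 2
Jitter = -Latency + 6  [with Latency=2]  = 4

4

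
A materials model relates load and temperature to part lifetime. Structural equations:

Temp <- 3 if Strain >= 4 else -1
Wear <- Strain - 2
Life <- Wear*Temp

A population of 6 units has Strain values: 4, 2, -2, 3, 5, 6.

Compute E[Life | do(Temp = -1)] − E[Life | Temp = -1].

The intervention sets Temp=-1 in all 6 units regardless of Strain. Recomputing Life per unit gives -2, 0, 4, -1, -3, -4; average -1.
Conditioning on Temp=-1 selects the 3 unit(s) with Strain ∈ {2, -2, 3}. Their Life values: 0, 4, -1. Mean = 1.
Difference = -1 − 1 = -2.

-2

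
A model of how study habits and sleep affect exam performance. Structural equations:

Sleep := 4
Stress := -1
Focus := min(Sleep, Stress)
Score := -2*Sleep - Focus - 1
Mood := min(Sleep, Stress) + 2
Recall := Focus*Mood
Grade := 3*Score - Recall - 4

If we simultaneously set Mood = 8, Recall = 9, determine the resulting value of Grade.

-37

Under do(Mood = 8, Recall = 9), each intervened variable's structural equation is replaced by its fixed value.
Focus = min(Sleep, Stress)  [with Sleep=4, Stress=-1]  = -1
Score = -2*Sleep - Focus - 1  [with Sleep=4, Focus=-1]  = -8
Grade = 3*Score - Recall - 4  [with Score=-8, Recall=9]  = -37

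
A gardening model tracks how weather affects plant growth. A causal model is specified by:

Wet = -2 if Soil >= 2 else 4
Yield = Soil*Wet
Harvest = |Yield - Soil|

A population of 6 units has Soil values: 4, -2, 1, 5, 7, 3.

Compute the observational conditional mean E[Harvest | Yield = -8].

Observing Yield=-8 restricts to units where Yield's equation naturally yields -8: Soil ∈ {4, -2}. In that subpopulation Harvest = 12, 6, mean 9.

9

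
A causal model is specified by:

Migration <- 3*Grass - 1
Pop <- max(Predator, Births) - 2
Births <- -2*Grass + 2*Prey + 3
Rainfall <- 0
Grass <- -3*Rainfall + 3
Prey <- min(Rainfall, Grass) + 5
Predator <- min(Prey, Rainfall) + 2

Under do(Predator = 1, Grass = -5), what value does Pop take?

Under do(Predator = 1, Grass = -5), each intervened variable's structural equation is replaced by its fixed value.
Prey = min(Rainfall, Grass) + 5  [with Rainfall=0, Grass=-5]  = 0
Births = -2*Grass + 2*Prey + 3  [with Grass=-5, Prey=0]  = 13
Pop = max(Predator, Births) - 2  [with Predator=1, Births=13]  = 11

11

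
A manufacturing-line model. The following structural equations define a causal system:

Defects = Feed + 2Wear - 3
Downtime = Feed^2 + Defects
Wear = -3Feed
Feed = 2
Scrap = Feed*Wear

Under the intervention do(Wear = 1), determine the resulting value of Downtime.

5

do(Wear=1) replaces the equation Wear = -3Feed with the constant Wear = 1.
Defects = Feed + 2Wear - 3  [with Feed=2, Wear=1]  = 1
Downtime = Feed^2 + Defects  [with Feed=2, Defects=1]  = 5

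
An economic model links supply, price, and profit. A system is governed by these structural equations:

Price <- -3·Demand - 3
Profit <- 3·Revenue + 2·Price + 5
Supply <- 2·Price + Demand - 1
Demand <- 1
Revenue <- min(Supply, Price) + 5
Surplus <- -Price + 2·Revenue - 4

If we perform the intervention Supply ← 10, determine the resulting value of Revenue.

The intervention breaks the incoming arrows to Supply: Supply <- 2·Price + Demand - 1 no longer applies, and Supply = 10.
Price = -3·Demand - 3  [with Demand=1]  = -6
Revenue = min(Supply, Price) + 5  [with Supply=10, Price=-6]  = -1

-1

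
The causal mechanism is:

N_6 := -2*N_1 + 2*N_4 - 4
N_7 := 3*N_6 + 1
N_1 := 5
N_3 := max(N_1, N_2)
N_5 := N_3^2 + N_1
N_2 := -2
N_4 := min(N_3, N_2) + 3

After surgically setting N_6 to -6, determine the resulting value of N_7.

Intervening sets N_6 = -6 and removes its equation (N_6 := -2*N_1 + 2*N_4 - 4).
N_7 = 3*N_6 + 1  [with N_6=-6]  = -17

-17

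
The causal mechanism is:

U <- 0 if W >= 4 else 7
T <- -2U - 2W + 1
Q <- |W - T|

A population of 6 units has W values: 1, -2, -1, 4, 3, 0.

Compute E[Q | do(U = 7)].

do(U=7) breaks U's dependence on W. With U=7 fixed, Q across the units is 16, 7, 10, 25, 22, 13, mean 15.5.

15.5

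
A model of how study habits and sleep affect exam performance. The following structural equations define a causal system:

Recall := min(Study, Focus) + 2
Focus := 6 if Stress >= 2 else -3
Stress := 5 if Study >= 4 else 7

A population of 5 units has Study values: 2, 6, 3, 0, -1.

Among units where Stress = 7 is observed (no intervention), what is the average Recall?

Conditioning on Stress=7 selects the 4 unit(s) with Study ∈ {2, 3, 0, -1}. Their Recall values: 4, 5, 2, 1. Mean = 3.

3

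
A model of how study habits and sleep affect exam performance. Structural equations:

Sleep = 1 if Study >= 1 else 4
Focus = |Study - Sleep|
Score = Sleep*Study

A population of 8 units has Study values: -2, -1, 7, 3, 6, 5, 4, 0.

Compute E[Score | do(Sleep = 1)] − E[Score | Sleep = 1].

Under do(Sleep=1), Sleep's equation is replaced by Sleep=1 for every unit. Per-unit Score: -2, -1, 7, 3, 6, 5, 4, 0. Mean = 2.75.
Observing Sleep=1 restricts to units where Sleep's equation naturally yields 1: Study ∈ {7, 3, 6, 5, 4}. In that subpopulation Score = 7, 3, 6, 5, 4, mean 5.
Difference = 2.75 − 5 = -2.25.

-2.25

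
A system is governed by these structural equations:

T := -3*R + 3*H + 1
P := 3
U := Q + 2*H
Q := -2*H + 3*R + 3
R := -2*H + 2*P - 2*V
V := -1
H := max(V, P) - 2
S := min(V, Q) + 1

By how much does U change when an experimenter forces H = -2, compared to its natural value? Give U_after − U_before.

The intervention breaks the incoming arrows to H: H := max(V, P) - 2 no longer applies, and H = -2.
R = -2*H + 2*P - 2*V  [with H=-2, P=3, V=-1]  = 12
Q = -2*H + 3*R + 3  [with H=-2, R=12]  = 43
U = Q + 2*H  [with Q=43, H=-2]  = 39
Without intervention: H = max(V, P) - 2  [with V=-1, P=3]  = 1; R = -2*H + 2*P - 2*V  [with H=1, P=3, V=-1]  = 6; Q = -2*H + 3*R + 3  [with H=1, R=6]  = 19; U = Q + 2*H  [with Q=19, H=1]  = 21.
Change = 39 − 21 = 18.

18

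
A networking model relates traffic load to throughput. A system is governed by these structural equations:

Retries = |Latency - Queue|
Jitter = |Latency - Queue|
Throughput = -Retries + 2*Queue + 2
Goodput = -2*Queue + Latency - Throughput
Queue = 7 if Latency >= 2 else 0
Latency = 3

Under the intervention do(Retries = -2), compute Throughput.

18

do(Retries=-2) replaces the equation Retries = |Latency - Queue| with the constant Retries = -2.
Queue = 7 if Latency >= 2 else 0  [with Latency=3]  = 7
Throughput = -Retries + 2*Queue + 2  [with Retries=-2, Queue=7]  = 18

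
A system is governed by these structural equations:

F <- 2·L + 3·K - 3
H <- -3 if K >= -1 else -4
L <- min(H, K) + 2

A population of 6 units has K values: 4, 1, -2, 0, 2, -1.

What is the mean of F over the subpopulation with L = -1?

E[F|L=-1] averages over only the 5 units with L=-1 (K = 4, 1, 0, 2, -1): F = 7, -2, -5, 1, -8, mean -1.4.

-1.4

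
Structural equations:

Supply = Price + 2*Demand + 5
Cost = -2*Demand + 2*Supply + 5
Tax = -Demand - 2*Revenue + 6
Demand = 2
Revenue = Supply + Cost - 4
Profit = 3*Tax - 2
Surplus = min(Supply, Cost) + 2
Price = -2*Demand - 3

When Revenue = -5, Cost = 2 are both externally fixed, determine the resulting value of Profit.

40

Setting Revenue = -5, Cost = 2 by intervention discards those variables' equations.
Tax = -Demand - 2*Revenue + 6  [with Demand=2, Revenue=-5]  = 14
Profit = 3*Tax - 2  [with Tax=14]  = 40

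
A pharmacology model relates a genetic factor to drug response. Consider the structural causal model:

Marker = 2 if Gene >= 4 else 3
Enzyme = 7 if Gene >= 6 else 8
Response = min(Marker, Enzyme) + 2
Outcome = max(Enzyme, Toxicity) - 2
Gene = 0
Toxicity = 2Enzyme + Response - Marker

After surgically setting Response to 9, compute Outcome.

20

Under do(Response=9), the mechanism Response = min(Marker, Enzyme) + 2 is discarded; Response is fixed at 9.
Enzyme = 7 if Gene >= 6 else 8  [with Gene=0]  = 8
Marker = 2 if Gene >= 4 else 3  [with Gene=0]  = 3
Toxicity = 2Enzyme + Response - Marker  [with Enzyme=8, Response=9, Marker=3]  = 22
Outcome = max(Enzyme, Toxicity) - 2  [with Enzyme=8, Toxicity=22]  = 20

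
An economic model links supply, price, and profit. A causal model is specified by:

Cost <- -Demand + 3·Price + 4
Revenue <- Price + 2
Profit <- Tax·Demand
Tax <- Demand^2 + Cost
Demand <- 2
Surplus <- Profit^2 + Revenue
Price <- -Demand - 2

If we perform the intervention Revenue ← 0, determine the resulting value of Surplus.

144

The intervention breaks the incoming arrows to Revenue: Revenue <- Price + 2 no longer applies, and Revenue = 0.
Price = -Demand - 2  [with Demand=2]  = -4
Cost = -Demand + 3·Price + 4  [with Demand=2, Price=-4]  = -10
Tax = Demand^2 + Cost  [with Demand=2, Cost=-10]  = -6
Profit = Tax·Demand  [with Tax=-6, Demand=2]  = -12
Surplus = Profit^2 + Revenue  [with Profit=-12, Revenue=0]  = 144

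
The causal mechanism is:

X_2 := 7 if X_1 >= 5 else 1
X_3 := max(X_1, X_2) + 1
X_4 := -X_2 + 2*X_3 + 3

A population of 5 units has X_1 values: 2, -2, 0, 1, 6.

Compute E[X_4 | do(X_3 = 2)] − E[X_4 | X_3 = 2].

-1.2

Every unit gets X_3=2 under the intervention. X_4 values become 6, 6, 6, 6, 0; E[X_4|do(X_3=2)] = 4.8.
Conditioning on X_3=2 selects the 3 unit(s) with X_1 ∈ {-2, 0, 1}. Their X_4 values: 6, 6, 6. Mean = 6.
Difference = 4.8 − 6 = -1.2.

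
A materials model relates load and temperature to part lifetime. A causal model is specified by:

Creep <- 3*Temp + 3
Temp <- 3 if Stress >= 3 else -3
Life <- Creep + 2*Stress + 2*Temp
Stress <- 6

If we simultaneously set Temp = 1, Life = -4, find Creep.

6

The joint intervention fixes Temp = 1, Life = -4, removing each variable's own equation.
Creep = 3*Temp + 3  [with Temp=1]  = 6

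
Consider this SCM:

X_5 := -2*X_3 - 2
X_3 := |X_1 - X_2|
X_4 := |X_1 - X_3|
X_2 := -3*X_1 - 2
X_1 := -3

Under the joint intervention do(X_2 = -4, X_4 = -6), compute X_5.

-4

Setting X_2 = -4, X_4 = -6 by intervention discards those variables' equations.
X_3 = |X_1 - X_2|  [with X_1=-3, X_2=-4]  = 1
X_5 = -2*X_3 - 2  [with X_3=1]  = -4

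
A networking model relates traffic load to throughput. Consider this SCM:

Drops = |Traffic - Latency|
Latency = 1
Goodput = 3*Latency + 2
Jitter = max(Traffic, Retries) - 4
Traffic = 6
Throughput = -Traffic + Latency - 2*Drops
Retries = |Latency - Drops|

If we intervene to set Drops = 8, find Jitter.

do(Drops=8) replaces the equation Drops = |Traffic - Latency| with the constant Drops = 8.
Retries = |Latency - Drops|  [with Latency=1, Drops=8]  = 7
Jitter = max(Traffic, Retries) - 4  [with Traffic=6, Retries=7]  = 3

3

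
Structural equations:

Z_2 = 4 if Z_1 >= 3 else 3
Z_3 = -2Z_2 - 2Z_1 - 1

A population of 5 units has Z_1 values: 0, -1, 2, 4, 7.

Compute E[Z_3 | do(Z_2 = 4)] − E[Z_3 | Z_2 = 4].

Every unit gets Z_2=4 under the intervention. Z_3 values become -9, -7, -13, -17, -23; E[Z_3|do(Z_2=4)] = -13.8.
Conditioning on Z_2=4 selects the 2 unit(s) with Z_1 ∈ {4, 7}. Their Z_3 values: -17, -23. Mean = -20.
Difference = -13.8 − (-20) = 6.2.

6.2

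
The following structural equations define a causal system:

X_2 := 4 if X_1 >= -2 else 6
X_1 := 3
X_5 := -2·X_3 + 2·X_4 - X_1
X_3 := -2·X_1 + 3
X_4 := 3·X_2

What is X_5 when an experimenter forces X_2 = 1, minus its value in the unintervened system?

do(X_2=1) replaces the equation X_2 := 4 if X_1 >= -2 else 6 with the constant X_2 = 1.
X_3 = -2·X_1 + 3  [with X_1=3]  = -3
X_4 = 3·X_2  [with X_2=1]  = 3
X_5 = -2·X_3 + 2·X_4 - X_1  [with X_3=-3, X_4=3, X_1=3]  = 9
Without intervention: X_2 = 4 if X_1 >= -2 else 6  [with X_1=3]  = 4; X_3 = -2·X_1 + 3  [with X_1=3]  = -3; X_4 = 3·X_2  [with X_2=4]  = 12; X_5 = -2·X_3 + 2·X_4 - X_1  [with X_3=-3, X_4=12, X_1=3]  = 27.
Change = 9 − 27 = -18.

-18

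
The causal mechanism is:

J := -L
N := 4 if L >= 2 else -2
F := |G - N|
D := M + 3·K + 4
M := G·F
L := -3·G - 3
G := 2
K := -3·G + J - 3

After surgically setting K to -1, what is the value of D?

do(K=-1) replaces the equation K := -3·G + J - 3 with the constant K = -1.
L = -3·G - 3  [with G=2]  = -9
N = 4 if L >= 2 else -2  [with L=-9]  = -2
F = |G - N|  [with G=2, N=-2]  = 4
M = G·F  [with G=2, F=4]  = 8
D = M + 3·K + 4  [with M=8, K=-1]  = 9

9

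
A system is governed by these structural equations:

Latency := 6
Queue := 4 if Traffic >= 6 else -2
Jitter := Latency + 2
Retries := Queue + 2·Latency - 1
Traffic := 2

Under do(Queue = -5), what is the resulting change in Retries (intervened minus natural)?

The intervention breaks the incoming arrows to Queue: Queue := 4 if Traffic >= 6 else -2 no longer applies, and Queue = -5.
Retries = Queue + 2·Latency - 1  [with Queue=-5, Latency=6]  = 6
Without intervention: Queue = 4 if Traffic >= 6 else -2  [with Traffic=2]  = -2; Retries = Queue + 2·Latency - 1  [with Queue=-2, Latency=6]  = 9.
Change = 6 − 9 = -3.

-3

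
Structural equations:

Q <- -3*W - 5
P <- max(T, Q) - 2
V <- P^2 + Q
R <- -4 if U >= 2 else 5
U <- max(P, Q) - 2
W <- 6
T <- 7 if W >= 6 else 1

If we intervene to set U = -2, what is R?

Under do(U=-2), the mechanism U <- max(P, Q) - 2 is discarded; U is fixed at -2.
R = -4 if U >= 2 else 5  [with U=-2]  = 5

5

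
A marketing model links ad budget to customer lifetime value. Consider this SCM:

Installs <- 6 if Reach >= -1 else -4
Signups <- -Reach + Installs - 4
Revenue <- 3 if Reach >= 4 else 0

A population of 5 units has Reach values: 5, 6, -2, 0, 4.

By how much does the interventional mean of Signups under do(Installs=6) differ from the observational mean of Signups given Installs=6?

1.15

Under do(Installs=6), Installs's equation is replaced by Installs=6 for every unit. Per-unit Signups: -3, -4, 4, 2, -2. Mean = -0.6.
Conditioning on Installs=6 selects the 4 unit(s) with Reach ∈ {5, 6, 0, 4}. Their Signups values: -3, -4, 2, -2. Mean = -1.75.
Difference = -0.6 − (-1.75) = 1.15.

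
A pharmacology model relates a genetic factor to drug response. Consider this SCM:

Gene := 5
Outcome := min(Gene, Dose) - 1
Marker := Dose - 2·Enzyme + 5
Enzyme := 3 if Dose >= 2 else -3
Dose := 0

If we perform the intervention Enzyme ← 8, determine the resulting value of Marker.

The intervention breaks the incoming arrows to Enzyme: Enzyme := 3 if Dose >= 2 else -3 no longer applies, and Enzyme = 8.
Marker = Dose - 2·Enzyme + 5  [with Dose=0, Enzyme=8]  = -11

-11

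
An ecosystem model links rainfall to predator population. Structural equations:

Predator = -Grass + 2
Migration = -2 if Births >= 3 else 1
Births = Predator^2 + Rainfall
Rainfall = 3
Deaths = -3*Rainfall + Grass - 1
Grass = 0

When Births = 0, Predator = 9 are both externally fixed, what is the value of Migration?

The joint intervention fixes Births = 0, Predator = 9, removing each variable's own equation.
Migration = -2 if Births >= 3 else 1  [with Births=0]  = 1

1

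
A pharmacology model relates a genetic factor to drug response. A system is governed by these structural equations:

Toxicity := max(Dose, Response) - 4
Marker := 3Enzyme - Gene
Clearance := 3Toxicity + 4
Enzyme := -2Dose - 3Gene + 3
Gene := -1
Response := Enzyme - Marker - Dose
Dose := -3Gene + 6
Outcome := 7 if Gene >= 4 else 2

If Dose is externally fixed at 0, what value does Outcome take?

2

do(Dose=0) replaces the equation Dose := -3Gene + 6 with the constant Dose = 0.
Since Outcome is not a descendant of the intervened variable, it is unaffected.
Outcome = 7 if Gene >= 4 else 2  [with Gene=-1]  = 2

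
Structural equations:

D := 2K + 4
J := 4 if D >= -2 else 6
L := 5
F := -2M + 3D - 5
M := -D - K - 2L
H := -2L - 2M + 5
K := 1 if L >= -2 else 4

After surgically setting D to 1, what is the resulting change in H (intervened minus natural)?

do(D=1) replaces the equation D := 2K + 4 with the constant D = 1.
K = 1 if L >= -2 else 4  [with L=5]  = 1
M = -D - K - 2L  [with D=1, K=1, L=5]  = -12
H = -2L - 2M + 5  [with L=5, M=-12]  = 19
Without intervention: K = 1 if L >= -2 else 4  [with L=5]  = 1; D = 2K + 4  [with K=1]  = 6; M = -D - K - 2L  [with D=6, K=1, L=5]  = -17; H = -2L - 2M + 5  [with L=5, M=-17]  = 29.
Change = 19 − 29 = -10.

-10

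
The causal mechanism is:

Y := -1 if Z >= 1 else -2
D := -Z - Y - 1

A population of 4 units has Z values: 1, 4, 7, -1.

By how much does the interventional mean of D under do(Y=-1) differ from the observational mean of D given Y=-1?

do(Y=-1) breaks Y's dependence on Z. With Y=-1 fixed, D across the units is -1, -4, -7, 1, mean -2.75.
Conditioning on Y=-1 selects the 3 unit(s) with Z ∈ {1, 4, 7}. Their D values: -1, -4, -7. Mean = -4.
Difference = -2.75 − (-4) = 1.25.

1.25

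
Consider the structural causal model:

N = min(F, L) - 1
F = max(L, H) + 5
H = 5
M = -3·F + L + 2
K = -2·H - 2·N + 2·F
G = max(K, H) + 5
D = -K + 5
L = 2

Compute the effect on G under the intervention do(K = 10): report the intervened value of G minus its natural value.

2

Intervening sets K = 10 and removes its equation (K = -2·H - 2·N + 2·F).
G = max(K, H) + 5  [with K=10, H=5]  = 15
Without intervention: F = max(L, H) + 5  [with L=2, H=5]  = 10; N = min(F, L) - 1  [with F=10, L=2]  = 1; K = -2·H - 2·N + 2·F  [with H=5, N=1, F=10]  = 8; G = max(K, H) + 5  [with K=8, H=5]  = 13.
Change = 15 − 13 = 2.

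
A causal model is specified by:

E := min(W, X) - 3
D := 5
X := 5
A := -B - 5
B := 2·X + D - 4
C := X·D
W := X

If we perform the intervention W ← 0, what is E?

-3

Under do(W=0), the mechanism W := X is discarded; W is fixed at 0.
E = min(W, X) - 3  [with W=0, X=5]  = -3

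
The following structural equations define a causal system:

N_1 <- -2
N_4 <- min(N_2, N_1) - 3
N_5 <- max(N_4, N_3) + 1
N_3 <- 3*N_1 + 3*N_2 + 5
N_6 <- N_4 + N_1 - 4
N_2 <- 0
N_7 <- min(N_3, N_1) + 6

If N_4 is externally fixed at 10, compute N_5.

Intervening sets N_4 = 10 and removes its equation (N_4 <- min(N_2, N_1) - 3).
N_3 = 3*N_1 + 3*N_2 + 5  [with N_1=-2, N_2=0]  = -1
N_5 = max(N_4, N_3) + 1  [with N_4=10, N_3=-1]  = 11

11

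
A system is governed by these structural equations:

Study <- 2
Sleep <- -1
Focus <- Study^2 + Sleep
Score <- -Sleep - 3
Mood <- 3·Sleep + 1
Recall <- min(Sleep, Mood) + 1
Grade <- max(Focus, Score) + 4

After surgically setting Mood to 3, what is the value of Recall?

The intervention breaks the incoming arrows to Mood: Mood <- 3·Sleep + 1 no longer applies, and Mood = 3.
Recall = min(Sleep, Mood) + 1  [with Sleep=-1, Mood=3]  = 0

0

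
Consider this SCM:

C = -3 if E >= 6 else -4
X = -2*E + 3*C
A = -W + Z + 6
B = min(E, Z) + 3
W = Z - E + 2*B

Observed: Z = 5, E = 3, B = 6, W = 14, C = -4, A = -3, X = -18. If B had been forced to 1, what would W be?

The intervention breaks the incoming arrows to B: B = min(E, Z) + 3 no longer applies, and B = 1.
W = Z - E + 2*B  [with Z=5, E=3, B=1]  = 4

4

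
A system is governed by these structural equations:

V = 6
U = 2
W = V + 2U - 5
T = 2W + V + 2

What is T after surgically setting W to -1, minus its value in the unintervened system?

-12

The intervention breaks the incoming arrows to W: W = V + 2U - 5 no longer applies, and W = -1.
T = 2W + V + 2  [with W=-1, V=6]  = 6
Without intervention: W = V + 2U - 5  [with V=6, U=2]  = 5; T = 2W + V + 2  [with W=5, V=6]  = 18.
Change = 6 − 18 = -12.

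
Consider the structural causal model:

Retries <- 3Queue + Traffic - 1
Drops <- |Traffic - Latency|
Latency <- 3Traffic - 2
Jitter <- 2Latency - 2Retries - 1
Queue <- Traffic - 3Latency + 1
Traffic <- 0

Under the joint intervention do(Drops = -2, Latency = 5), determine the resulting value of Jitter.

95

The joint intervention fixes Drops = -2, Latency = 5, removing each variable's own equation.
Queue = Traffic - 3Latency + 1  [with Traffic=0, Latency=5]  = -14
Retries = 3Queue + Traffic - 1  [with Queue=-14, Traffic=0]  = -43
Jitter = 2Latency - 2Retries - 1  [with Latency=5, Retries=-43]  = 95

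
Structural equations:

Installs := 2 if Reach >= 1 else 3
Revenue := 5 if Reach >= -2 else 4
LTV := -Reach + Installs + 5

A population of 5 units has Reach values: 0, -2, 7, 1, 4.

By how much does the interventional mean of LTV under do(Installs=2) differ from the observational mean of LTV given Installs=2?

do(Installs=2) breaks Installs's dependence on Reach. With Installs=2 fixed, LTV across the units is 7, 9, 0, 6, 3, mean 5.
Conditioning on Installs=2 selects the 3 unit(s) with Reach ∈ {7, 1, 4}. Their LTV values: 0, 6, 3. Mean = 3.
Difference = 5 − 3 = 2.

2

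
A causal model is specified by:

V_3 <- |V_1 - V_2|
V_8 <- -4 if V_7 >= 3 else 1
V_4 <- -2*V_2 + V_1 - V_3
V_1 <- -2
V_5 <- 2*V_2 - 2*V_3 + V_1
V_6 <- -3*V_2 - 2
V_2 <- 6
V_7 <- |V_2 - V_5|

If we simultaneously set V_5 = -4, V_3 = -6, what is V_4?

Under do(V_5 = -4, V_3 = -6), each intervened variable's structural equation is replaced by its fixed value.
V_4 = -2*V_2 + V_1 - V_3  [with V_2=6, V_1=-2, V_3=-6]  = -8

-8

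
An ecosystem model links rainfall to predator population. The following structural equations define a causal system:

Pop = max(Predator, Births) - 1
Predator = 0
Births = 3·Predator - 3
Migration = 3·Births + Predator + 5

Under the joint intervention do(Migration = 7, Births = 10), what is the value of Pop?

The joint intervention fixes Migration = 7, Births = 10, removing each variable's own equation.
Pop = max(Predator, Births) - 1  [with Predator=0, Births=10]  = 9

9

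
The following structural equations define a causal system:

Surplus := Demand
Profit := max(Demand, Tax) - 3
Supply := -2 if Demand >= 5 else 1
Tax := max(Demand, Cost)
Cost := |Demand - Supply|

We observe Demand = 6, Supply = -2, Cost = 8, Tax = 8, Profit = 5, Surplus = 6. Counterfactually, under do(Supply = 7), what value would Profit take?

do(Supply=7) replaces the equation Supply := -2 if Demand >= 5 else 1 with the constant Supply = 7.
Cost = |Demand - Supply|  [with Demand=6, Supply=7]  = 1
Tax = max(Demand, Cost)  [with Demand=6, Cost=1]  = 6
Profit = max(Demand, Tax) - 3  [with Demand=6, Tax=6]  = 3

3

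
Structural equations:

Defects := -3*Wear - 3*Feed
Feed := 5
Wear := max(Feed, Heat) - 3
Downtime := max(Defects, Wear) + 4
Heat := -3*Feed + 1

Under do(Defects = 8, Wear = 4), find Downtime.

The joint intervention fixes Defects = 8, Wear = 4, removing each variable's own equation.
Downtime = max(Defects, Wear) + 4  [with Defects=8, Wear=4]  = 12

12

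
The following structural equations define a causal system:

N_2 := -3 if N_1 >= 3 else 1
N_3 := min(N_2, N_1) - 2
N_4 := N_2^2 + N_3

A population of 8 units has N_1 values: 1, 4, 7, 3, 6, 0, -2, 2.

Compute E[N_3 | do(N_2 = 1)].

do(N_2=1) breaks N_2's dependence on N_1. With N_2=1 fixed, N_3 across the units is -1, -1, -1, -1, -1, -2, -4, -1, mean -1.5.

-1.5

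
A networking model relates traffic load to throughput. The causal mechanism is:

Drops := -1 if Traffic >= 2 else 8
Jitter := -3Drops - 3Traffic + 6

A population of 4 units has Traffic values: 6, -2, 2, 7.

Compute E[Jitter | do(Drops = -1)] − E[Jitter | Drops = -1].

Under do(Drops=-1), Drops's equation is replaced by Drops=-1 for every unit. Per-unit Jitter: -9, 15, 3, -12. Mean = -0.75.
E[Jitter|Drops=-1] averages over only the 3 units with Drops=-1 (Traffic = 6, 2, 7): Jitter = -9, 3, -12, mean -6.
Difference = -0.75 − (-6) = 5.25.

5.25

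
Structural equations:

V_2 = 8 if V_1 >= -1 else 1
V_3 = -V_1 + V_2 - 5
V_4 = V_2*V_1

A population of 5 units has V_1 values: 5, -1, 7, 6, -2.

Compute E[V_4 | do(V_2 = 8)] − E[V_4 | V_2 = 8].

The intervention sets V_2=8 in all 5 units regardless of V_1. Recomputing V_4 per unit gives 40, -8, 56, 48, -16; average 24.
Observing V_2=8 restricts to units where V_2's equation naturally yields 8: V_1 ∈ {5, -1, 7, 6}. In that subpopulation V_4 = 40, -8, 56, 48, mean 34.
Difference = 24 − 34 = -10.

-10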